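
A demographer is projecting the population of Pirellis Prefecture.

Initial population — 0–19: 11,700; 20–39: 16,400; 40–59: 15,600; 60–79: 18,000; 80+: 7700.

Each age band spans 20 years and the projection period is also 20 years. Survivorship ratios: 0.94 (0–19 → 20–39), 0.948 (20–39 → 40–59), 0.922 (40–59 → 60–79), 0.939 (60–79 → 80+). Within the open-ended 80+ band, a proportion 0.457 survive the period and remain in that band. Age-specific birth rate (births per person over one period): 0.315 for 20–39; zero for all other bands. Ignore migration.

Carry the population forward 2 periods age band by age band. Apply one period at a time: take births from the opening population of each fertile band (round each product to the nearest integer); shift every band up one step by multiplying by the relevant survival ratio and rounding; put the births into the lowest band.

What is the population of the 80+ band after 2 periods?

22838

Call the bands 1 to 5, youngest first.
[period 1]
Births: 16400 × 0.315 = 5166
Band 2: 11700 × 0.94 = 10998
Band 3: 16400 × 0.948 = 15547
Band 4: 15600 × 0.922 = 14383
Band 5: 18000 × 0.939 + 7700 × 0.457 = 16902 + 3519 = 20421
Giving 5166 / 10998 / 15547 / 14383 / 20421.
[period 2]
Births: 10998 × 0.315 = 3464
Band 2: 5166 × 0.94 = 4856
Band 3: 10998 × 0.948 = 10426
Band 4: 15547 × 0.922 = 14334
Band 5: 14383 × 0.939 + 20421 × 0.457 = 13506 + 9332 = 22838
Giving 3464 / 4856 / 10426 / 14334 / 22838.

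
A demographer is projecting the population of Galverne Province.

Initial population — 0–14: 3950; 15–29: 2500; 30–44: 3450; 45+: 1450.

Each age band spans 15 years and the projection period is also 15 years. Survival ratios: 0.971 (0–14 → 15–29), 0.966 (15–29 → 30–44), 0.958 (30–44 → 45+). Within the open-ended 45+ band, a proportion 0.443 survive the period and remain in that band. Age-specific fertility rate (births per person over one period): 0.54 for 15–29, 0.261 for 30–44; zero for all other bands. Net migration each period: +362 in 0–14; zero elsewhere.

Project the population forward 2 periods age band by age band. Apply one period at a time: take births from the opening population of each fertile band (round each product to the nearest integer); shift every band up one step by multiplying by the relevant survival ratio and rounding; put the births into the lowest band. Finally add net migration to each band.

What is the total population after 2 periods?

(Bands numbered youngest = 1 to oldest = 4.)
Period 1.
Births: 2500 × 0.54 = 1350  |  3450 × 0.261 = 900 → 2250
Band 2: 3950 × 0.971 = 3835
Band 3: 2500 × 0.966 = 2415
Band 4: 3450 × 0.958 + 1450 × 0.443 = 3305 + 642 = 3947
Net migration: Band 1 + 362 → 2612
Population now: 0–14=2612, 15–29=3835, 30–44=2415, 45+=3947
Period 2.
Births: 3835 × 0.54 = 2071  |  2415 × 0.261 = 630 → 2701
Band 2: 2612 × 0.971 = 2536
Band 3: 3835 × 0.966 = 3705
Band 4: 2415 × 0.958 + 3947 × 0.443 = 2314 + 1749 = 4063
Net migration: Band 1 + 362 → 3063
Population now: 0–14=3063, 15–29=2536, 30–44=3705, 45+=4063
Total after period 2: 3063 + 2536 + 3705 + 4063 = 13367

13367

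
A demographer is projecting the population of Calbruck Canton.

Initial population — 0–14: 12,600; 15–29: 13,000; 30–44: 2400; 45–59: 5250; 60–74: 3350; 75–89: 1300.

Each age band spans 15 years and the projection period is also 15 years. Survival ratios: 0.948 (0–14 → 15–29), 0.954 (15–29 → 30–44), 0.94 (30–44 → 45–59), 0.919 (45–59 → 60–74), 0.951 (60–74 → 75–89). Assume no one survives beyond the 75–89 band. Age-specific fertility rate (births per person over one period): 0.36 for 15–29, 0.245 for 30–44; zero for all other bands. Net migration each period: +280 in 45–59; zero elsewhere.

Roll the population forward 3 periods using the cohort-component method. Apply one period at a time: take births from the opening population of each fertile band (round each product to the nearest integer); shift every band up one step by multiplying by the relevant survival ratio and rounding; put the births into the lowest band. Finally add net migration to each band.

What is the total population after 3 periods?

Call the bands 1 to 6, youngest first.
After projecting period 1:
Births: 13000 × 0.36 = 4680  |  2400 × 0.245 = 588 ⇒ total 5268
Band 2: 12600 × 0.948 = 11945
Band 3: 13000 × 0.954 = 12402
Band 4: 2400 × 0.94 = 2256
Band 5: 5250 × 0.919 = 4825
Band 6: 3350 × 0.951 = 3186
Net migration: Band 4 + 280 → 2536
Population now: 0–14=5268, 15–29=11945, 30–44=12402, 45–59=2536, 60–74=4825, 75–89=3186
After projecting period 2:
Births: 11945 × 0.36 = 4300  |  12402 × 0.245 = 3038 ⇒ total 7338
Band 2: 5268 × 0.948 = 4994
Band 3: 11945 × 0.954 = 11396
Band 4: 12402 × 0.94 = 11658
Band 5: 2536 × 0.919 = 2331
Band 6: 4825 × 0.951 = 4589
Net migration: Band 4 + 280 → 11938
Population now: 0–14=7338, 15–29=4994, 30–44=11396, 45–59=11938, 60–74=2331, 75–89=4589
After projecting period 3:
Births: 4994 × 0.36 = 1798  |  11396 × 0.245 = 2792 ⇒ total 4590
Band 2: 7338 × 0.948 = 6956
Band 3: 4994 × 0.954 = 4764
Band 4: 11396 × 0.94 = 10712
Band 5: 11938 × 0.919 = 10971
Band 6: 2331 × 0.951 = 2217
Net migration: Band 4 + 280 → 10992
Population now: 0–14=4590, 15–29=6956, 30–44=4764, 45–59=10992, 60–74=10971, 75–89=2217
Total after period 3: 4590 + 6956 + 4764 + 10992 + 10971 + 2217 = 40490

40490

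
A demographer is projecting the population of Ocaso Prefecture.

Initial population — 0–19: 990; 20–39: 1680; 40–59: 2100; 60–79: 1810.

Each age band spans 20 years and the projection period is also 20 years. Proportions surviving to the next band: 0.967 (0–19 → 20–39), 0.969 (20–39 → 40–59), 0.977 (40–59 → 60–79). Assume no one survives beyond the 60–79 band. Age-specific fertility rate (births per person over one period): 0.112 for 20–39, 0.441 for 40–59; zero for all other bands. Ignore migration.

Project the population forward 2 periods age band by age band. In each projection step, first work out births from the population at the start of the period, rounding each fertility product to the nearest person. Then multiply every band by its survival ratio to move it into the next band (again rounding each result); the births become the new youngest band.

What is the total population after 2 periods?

Numbering the bands 1..4 from youngest to oldest:
Period 1:
Births: 1680 × 0.112 = 188  |  2100 × 0.441 = 926 — total 1114
Band 2: 990 × 0.967 = 957
Band 3: 1680 × 0.969 = 1628
Band 4: 2100 × 0.977 = 2052
→ [1114, 957, 1628, 2052]
Period 2:
Births: 957 × 0.112 = 107  |  1628 × 0.441 = 718 — total 825
Band 2: 1114 × 0.967 = 1077
Band 3: 957 × 0.969 = 927
Band 4: 1628 × 0.977 = 1591
→ [825, 1077, 927, 1591]
Total after period 2: 825 + 1077 + 927 + 1591 = 4420

4420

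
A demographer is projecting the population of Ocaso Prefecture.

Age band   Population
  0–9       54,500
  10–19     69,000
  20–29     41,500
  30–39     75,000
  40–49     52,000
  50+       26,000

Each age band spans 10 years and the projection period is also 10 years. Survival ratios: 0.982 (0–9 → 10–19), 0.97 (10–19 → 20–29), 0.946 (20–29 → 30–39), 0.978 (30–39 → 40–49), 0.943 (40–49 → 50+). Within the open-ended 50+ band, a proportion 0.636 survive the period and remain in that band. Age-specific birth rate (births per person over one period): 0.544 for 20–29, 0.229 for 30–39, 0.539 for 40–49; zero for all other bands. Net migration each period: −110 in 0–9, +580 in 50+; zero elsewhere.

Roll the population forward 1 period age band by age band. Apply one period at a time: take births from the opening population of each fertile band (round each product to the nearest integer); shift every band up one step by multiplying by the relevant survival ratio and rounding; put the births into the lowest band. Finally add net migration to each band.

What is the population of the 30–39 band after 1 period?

39259

— Period 1 —
Births: 41500 * 0.544 = 22576  |  75000 * 0.229 = 17175  |  52000 * 0.539 = 28028 — total 67779
10–19: 54500 * 0.982 = 53519
20–29: 69000 * 0.97 = 66930
30–39: 41500 * 0.946 = 39259
40–49: 75000 * 0.978 = 73350
50+: 52000 * 0.943 + 26000 * 0.636 = 49036 + 16536 = 65572
Net migration: 0–9 − 110 → 67669; 50+ + 580 → 66152
End of period: [67669, 53519, 66930, 39259, 73350, 66152]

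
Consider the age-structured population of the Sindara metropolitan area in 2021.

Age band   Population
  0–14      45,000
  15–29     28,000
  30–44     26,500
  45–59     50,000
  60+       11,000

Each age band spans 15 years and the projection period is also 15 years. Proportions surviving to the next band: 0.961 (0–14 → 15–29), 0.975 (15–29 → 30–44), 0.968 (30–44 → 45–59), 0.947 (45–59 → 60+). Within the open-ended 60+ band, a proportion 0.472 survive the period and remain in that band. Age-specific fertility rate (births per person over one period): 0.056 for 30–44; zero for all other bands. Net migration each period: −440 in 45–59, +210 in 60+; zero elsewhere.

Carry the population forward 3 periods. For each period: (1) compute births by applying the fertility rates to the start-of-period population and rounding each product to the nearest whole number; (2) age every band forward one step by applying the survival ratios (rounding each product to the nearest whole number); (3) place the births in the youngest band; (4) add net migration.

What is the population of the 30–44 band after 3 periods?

1390

Numbering the groups 1..5 from youngest to oldest:
After projecting period 1:
Births: 26500 × 0.056 = 1484
Group 2: 45000 × 0.961 = 43245
Group 3: 28000 × 0.975 = 27300
Group 4: 26500 × 0.968 = 25652
Group 5: 50000 × 0.947 + 11000 × 0.472 = 47350 + 5192 = 52542
Net migration: Group 4 − 440 → 25212; Group 5 + 210 → 52752
→ [1484, 43245, 27300, 25212, 52752]
After projecting period 2:
Births: 27300 × 0.056 = 1529
Group 2: 1484 × 0.961 = 1426
Group 3: 43245 × 0.975 = 42164
Group 4: 27300 × 0.968 = 26426
Group 5: 25212 × 0.947 + 52752 × 0.472 = 23876 + 24899 = 48775
Net migration: Group 4 − 440 → 25986; Group 5 + 210 → 48985
→ [1529, 1426, 42164, 25986, 48985]
After projecting period 3:
Births: 42164 × 0.056 = 2361
Group 2: 1529 × 0.961 = 1469
Group 3: 1426 × 0.975 = 1390
Group 4: 42164 × 0.968 = 40815
Group 5: 25986 × 0.947 + 48985 × 0.472 = 24609 + 23121 = 47730
Net migration: Group 4 − 440 → 40375; Group 5 + 210 → 47940
→ [2361, 1469, 1390, 40375, 47940]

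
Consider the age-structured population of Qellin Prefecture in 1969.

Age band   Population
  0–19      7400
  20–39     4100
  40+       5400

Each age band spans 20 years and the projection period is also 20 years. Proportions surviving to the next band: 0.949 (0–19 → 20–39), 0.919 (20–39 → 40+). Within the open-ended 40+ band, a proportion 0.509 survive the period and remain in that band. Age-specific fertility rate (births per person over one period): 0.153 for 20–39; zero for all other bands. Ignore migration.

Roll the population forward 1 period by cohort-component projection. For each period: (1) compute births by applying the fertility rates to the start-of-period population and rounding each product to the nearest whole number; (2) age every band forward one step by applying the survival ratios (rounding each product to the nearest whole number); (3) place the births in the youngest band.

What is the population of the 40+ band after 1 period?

— Period 1 —
Births: 4100 × 0.153 = 627
20–39: 7400 × 0.949 = 7023
40+: 4100 × 0.919 + 5400 × 0.509 = 3768 + 2749 = 6517
Giving 627 / 7023 / 6517.

6517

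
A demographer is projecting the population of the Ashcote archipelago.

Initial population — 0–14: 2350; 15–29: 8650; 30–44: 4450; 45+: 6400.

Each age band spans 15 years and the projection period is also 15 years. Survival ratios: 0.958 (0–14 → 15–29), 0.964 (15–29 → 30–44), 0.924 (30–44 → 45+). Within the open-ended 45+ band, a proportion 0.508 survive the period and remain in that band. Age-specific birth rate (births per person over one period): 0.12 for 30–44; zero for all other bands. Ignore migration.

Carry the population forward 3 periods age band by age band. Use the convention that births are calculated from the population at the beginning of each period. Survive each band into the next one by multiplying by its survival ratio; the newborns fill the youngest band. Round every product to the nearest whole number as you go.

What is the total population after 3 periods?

Period 1:
Births: 4450 × 0.12 = 534
15–29: 2350 × 0.958 = 2251
30–44: 8650 × 0.964 = 8339
45+: 4450 × 0.924 + 6400 × 0.508 = 4112 + 3251 = 7363
→ [534, 2251, 8339, 7363]
Period 2:
Births: 8339 × 0.12 = 1001
15–29: 534 × 0.958 = 512
30–44: 2251 × 0.964 = 2170
45+: 8339 × 0.924 + 7363 × 0.508 = 7705 + 3740 = 11445
→ [1001, 512, 2170, 11445]
Period 3:
Births: 2170 × 0.12 = 260
15–29: 1001 × 0.958 = 959
30–44: 512 × 0.964 = 494
45+: 2170 × 0.924 + 11445 × 0.508 = 2005 + 5814 = 7819
→ [260, 959, 494, 7819]
Total after period 3: 260 + 959 + 494 + 7819 = 9532

9532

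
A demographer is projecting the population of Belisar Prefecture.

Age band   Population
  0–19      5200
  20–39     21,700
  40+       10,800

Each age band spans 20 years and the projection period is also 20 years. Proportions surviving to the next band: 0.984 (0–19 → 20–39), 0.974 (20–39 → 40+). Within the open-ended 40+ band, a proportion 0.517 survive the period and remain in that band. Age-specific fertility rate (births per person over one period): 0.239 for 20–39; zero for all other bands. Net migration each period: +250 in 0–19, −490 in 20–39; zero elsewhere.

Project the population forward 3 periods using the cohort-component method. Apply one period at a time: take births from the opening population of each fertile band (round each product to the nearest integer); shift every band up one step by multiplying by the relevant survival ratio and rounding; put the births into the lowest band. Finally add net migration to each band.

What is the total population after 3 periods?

[period 1]
Births: 21700 × 0.239 = 5186
20–39: 5200 × 0.984 = 5117
40+: 21700 × 0.974 + 10800 × 0.517 = 21136 + 5584 = 26720
Net migration: 0–19 + 250 → 5436; 20–39 − 490 → 4627
→ [5436, 4627, 26720]
[period 2]
Births: 4627 × 0.239 = 1106
20–39: 5436 × 0.984 = 5349
40+: 4627 × 0.974 + 26720 × 0.517 = 4507 + 13814 = 18321
Net migration: 0–19 + 250 → 1356; 20–39 − 490 → 4859
→ [1356, 4859, 18321]
[period 3]
Births: 4859 × 0.239 = 1161
20–39: 1356 × 0.984 = 1334
40+: 4859 × 0.974 + 18321 × 0.517 = 4733 + 9472 = 14205
Net migration: 0–19 + 250 → 1411; 20–39 − 490 → 844
→ [1411, 844, 14205]
Total after period 3: 1411 + 844 + 14205 = 16460

16460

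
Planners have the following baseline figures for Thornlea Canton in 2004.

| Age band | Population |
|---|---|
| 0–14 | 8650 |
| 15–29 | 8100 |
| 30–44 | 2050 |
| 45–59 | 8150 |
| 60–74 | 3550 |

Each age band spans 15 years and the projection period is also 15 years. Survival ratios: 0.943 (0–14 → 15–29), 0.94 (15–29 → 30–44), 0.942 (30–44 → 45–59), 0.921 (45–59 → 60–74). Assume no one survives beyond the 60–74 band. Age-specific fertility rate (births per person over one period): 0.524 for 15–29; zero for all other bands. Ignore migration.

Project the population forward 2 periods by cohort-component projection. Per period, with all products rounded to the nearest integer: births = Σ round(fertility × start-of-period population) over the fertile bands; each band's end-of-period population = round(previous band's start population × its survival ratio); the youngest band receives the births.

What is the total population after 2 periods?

After projecting period 1:
Births: 8100 × 0.524 = 4244
15–29: 8650 × 0.943 = 8157
30–44: 8100 × 0.94 = 7614
45–59: 2050 × 0.942 = 1931
60–74: 8150 × 0.921 = 7506
Giving 4244 / 8157 / 7614 / 1931 / 7506.
After projecting period 2:
Births: 8157 × 0.524 = 4274
15–29: 4244 × 0.943 = 4002
30–44: 8157 × 0.94 = 7668
45–59: 7614 × 0.942 = 7172
60–74: 1931 × 0.921 = 1778
Giving 4274 / 4002 / 7668 / 7172 / 1778.
Total after period 2: 4274 + 4002 + 7668 + 7172 + 1778 = 24894

24894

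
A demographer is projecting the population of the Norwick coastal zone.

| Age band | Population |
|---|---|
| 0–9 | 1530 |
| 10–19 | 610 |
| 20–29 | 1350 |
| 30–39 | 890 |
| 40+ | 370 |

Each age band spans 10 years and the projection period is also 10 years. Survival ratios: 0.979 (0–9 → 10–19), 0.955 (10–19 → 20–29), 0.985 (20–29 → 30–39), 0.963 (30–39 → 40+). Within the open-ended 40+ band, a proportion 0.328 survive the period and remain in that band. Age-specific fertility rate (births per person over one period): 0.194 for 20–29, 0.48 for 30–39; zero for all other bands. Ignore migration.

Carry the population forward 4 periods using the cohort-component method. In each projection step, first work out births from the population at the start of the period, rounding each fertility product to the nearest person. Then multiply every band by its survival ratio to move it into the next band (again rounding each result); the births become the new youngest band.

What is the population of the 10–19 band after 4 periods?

542

Numbering the bands 1..5 from youngest to oldest:
Period 1:
Births: 1350 * 0.194 = 262 ; 890 * 0.48 = 427 ⇒ total 689
Band 2: 1530 * 0.979 = 1498
Band 3: 610 * 0.955 = 583
Band 4: 1350 * 0.985 = 1330
Band 5: 890 * 0.963 + 370 * 0.328 = 857 + 121 = 978
→ [689, 1498, 583, 1330, 978]
Period 2:
Births: 583 * 0.194 = 113 ; 1330 * 0.48 = 638 ⇒ total 751
Band 2: 689 * 0.979 = 675
Band 3: 1498 * 0.955 = 1431
Band 4: 583 * 0.985 = 574
Band 5: 1330 * 0.963 + 978 * 0.328 = 1281 + 321 = 1602
→ [751, 675, 1431, 574, 1602]
Period 3:
Births: 1431 * 0.194 = 278 ; 574 * 0.48 = 276 ⇒ total 554
Band 2: 751 * 0.979 = 735
Band 3: 675 * 0.955 = 645
Band 4: 1431 * 0.985 = 1410
Band 5: 574 * 0.963 + 1602 * 0.328 = 553 + 525 = 1078
→ [554, 735, 645, 1410, 1078]
Period 4:
Births: 645 * 0.194 = 125 ; 1410 * 0.48 = 677 ⇒ total 802
Band 2: 554 * 0.979 = 542
Band 3: 735 * 0.955 = 702
Band 4: 645 * 0.985 = 635
Band 5: 1410 * 0.963 + 1078 * 0.328 = 1358 + 354 = 1712
→ [802, 542, 702, 635, 1712]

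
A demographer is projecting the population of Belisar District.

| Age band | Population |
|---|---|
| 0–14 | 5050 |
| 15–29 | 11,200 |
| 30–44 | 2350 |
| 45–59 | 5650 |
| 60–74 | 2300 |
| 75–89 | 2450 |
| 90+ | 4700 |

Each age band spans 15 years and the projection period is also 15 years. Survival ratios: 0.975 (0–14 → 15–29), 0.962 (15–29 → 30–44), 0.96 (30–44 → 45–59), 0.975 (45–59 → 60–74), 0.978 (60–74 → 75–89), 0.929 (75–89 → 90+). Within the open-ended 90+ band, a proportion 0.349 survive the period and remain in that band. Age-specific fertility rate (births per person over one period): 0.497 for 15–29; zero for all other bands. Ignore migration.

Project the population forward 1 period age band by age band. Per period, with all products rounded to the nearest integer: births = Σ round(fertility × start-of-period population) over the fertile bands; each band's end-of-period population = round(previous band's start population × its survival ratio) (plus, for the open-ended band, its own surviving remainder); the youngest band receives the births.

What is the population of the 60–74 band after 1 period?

5509

Numbering the bands 1..7 from youngest to oldest:
After projecting period 1:
Births: 11200 × 0.497 = 5566
Band 2: 5050 × 0.975 = 4924
Band 3: 11200 × 0.962 = 10774
Band 4: 2350 × 0.96 = 2256
Band 5: 5650 × 0.975 = 5509
Band 6: 2300 × 0.978 = 2249
Band 7: 2450 × 0.929 + 4700 × 0.349 = 2276 + 1640 = 3916
Population now: 0–14=5566, 15–29=4924, 30–44=10774, 45–59=2256, 60–74=5509, 75–89=2249, 90+=3916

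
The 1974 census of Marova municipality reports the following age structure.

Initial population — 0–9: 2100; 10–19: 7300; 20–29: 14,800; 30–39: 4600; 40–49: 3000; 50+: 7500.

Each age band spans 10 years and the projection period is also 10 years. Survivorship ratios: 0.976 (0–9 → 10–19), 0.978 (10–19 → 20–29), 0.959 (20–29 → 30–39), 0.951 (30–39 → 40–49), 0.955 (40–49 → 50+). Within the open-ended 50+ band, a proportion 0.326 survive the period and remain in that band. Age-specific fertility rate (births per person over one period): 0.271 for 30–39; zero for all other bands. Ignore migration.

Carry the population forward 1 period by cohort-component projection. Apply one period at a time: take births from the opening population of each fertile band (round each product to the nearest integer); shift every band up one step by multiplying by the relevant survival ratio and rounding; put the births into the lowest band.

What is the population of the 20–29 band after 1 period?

7139

Period 1:
Births: 4600 * 0.271 = 1247
10–19: 2100 * 0.976 = 2050
20–29: 7300 * 0.978 = 7139
30–39: 14800 * 0.959 = 14193
40–49: 4600 * 0.951 = 4375
50+: 3000 * 0.955 + 7500 * 0.326 = 2865 + 2445 = 5310
→ [1247, 2050, 7139, 14193, 4375, 5310]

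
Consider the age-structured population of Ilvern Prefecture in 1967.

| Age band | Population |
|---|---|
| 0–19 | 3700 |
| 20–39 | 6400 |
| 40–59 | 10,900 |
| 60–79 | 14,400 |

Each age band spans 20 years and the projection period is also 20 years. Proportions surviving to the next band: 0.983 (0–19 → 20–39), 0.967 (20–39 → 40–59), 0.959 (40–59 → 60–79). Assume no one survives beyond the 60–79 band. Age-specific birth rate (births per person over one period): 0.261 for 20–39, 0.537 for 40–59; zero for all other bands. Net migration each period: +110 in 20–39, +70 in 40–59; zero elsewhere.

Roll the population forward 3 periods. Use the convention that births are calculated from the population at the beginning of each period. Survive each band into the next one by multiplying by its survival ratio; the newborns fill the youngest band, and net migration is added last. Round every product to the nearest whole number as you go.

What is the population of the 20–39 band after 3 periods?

4375

After projecting period 1:
Births: 6400 * 0.261 = 1670 ; 10900 * 0.537 = 5853 ⇒ total 7523
20–39: 3700 * 0.983 = 3637
40–59: 6400 * 0.967 = 6189
60–79: 10900 * 0.959 = 10453
Net migration: 20–39 + 110 → 3747; 40–59 + 70 → 6259
Population now: 0–19=7523, 20–39=3747, 40–59=6259, 60–79=10453
After projecting period 2:
Births: 3747 * 0.261 = 978 ; 6259 * 0.537 = 3361 ⇒ total 4339
20–39: 7523 * 0.983 = 7395
40–59: 3747 * 0.967 = 3623
60–79: 6259 * 0.959 = 6002
Net migration: 20–39 + 110 → 7505; 40–59 + 70 → 3693
Population now: 0–19=4339, 20–39=7505, 40–59=3693, 60–79=6002
After projecting period 3:
Births: 7505 * 0.261 = 1959 ; 3693 * 0.537 = 1983 ⇒ total 3942
20–39: 4339 * 0.983 = 4265
40–59: 7505 * 0.967 = 7257
60–79: 3693 * 0.959 = 3542
Net migration: 20–39 + 110 → 4375; 40–59 + 70 → 7327
Population now: 0–19=3942, 20–39=4375, 40–59=7327, 60–79=3542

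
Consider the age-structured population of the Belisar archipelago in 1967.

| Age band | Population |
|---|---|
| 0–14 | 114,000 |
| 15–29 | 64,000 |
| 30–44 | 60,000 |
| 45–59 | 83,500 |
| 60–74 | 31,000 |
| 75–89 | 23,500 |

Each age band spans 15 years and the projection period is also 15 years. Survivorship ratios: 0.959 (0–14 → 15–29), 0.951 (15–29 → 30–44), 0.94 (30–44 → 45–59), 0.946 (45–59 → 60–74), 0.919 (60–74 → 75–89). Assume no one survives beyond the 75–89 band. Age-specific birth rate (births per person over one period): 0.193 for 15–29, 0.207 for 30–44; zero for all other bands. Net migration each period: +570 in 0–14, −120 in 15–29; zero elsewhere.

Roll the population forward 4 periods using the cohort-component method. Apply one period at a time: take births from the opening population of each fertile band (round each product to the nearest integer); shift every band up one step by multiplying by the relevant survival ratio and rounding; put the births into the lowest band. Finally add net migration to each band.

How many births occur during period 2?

(Bands numbered youngest = 1 to oldest = 6.)
[period 1]
Births: 64000 * 0.193 = 12352, 60000 * 0.207 = 12420 ⇒ total 24772
Band 2: 114000 * 0.959 = 109326
Band 3: 64000 * 0.951 = 60864
Band 4: 60000 * 0.94 = 56400
Band 5: 83500 * 0.946 = 78991
Band 6: 31000 * 0.919 = 28489
Net migration: Band 1 + 570 → 25342; Band 2 − 120 → 109206
End of period: [25342, 109206, 60864, 56400, 78991, 28489]
[period 2]
Births: 109206 * 0.193 = 21077, 60864 * 0.207 = 12599 ⇒ total 33676
Band 2: 25342 * 0.959 = 24303
Band 3: 109206 * 0.951 = 103855
Band 4: 60864 * 0.94 = 57212
Band 5: 56400 * 0.946 = 53354
Band 6: 78991 * 0.919 = 72593
Net migration: Band 1 + 570 → 34246; Band 2 − 120 → 24183
End of period: [34246, 24183, 103855, 57212, 53354, 72593]

33676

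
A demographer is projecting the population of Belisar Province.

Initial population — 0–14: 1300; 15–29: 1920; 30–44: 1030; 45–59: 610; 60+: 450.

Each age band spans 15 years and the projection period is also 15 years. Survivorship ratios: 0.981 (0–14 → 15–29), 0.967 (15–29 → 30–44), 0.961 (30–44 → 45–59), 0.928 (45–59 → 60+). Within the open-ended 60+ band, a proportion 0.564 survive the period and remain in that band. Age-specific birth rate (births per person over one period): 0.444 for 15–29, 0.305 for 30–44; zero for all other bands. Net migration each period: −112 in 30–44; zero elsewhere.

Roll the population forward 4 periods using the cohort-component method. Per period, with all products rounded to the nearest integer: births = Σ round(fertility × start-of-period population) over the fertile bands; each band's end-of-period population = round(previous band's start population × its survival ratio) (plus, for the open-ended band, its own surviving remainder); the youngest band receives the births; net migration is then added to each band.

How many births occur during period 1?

Call the bands 1 to 5, youngest first.
— Period 1 —
Births: 1920 × 0.444 = 852, 1030 × 0.305 = 314 — total 1166
Band 2: 1300 × 0.981 = 1275
Band 3: 1920 × 0.967 = 1857
Band 4: 1030 × 0.961 = 990
Band 5: 610 × 0.928 + 450 × 0.564 = 566 + 254 = 820
Net migration: Band 3 − 112 → 1745
→ [1166, 1275, 1745, 990, 820]

1166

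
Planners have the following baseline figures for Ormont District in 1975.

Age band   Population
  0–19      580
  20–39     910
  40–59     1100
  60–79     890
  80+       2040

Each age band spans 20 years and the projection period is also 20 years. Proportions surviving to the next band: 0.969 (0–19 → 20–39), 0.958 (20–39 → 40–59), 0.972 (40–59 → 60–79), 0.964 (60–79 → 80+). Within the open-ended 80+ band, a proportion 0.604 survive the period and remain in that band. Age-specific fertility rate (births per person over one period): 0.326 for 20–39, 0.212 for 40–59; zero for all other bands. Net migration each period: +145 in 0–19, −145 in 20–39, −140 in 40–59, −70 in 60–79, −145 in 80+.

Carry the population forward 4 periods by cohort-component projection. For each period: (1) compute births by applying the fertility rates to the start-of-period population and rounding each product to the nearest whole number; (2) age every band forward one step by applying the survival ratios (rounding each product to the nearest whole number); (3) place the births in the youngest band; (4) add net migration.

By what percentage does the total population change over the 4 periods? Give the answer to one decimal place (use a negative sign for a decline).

(Bands numbered youngest = 1 to oldest = 5.)
[period 1]
Births: 910 × 0.326 = 297, 1100 × 0.212 = 233 → total 530
Band 2: 580 × 0.969 = 562
Band 3: 910 × 0.958 = 872
Band 4: 1100 × 0.972 = 1069
Band 5: 890 × 0.964 + 2040 × 0.604 = 858 + 1232 = 2090
Net migration: Band 1 + 145 → 675; Band 2 − 145 → 417; Band 3 − 140 → 732; Band 4 − 70 → 999; Band 5 − 145 → 1945
Population now: 0–19=675, 20–39=417, 40–59=732, 60–79=999, 80+=1945
[period 2]
Births: 417 × 0.326 = 136, 732 × 0.212 = 155 → total 291
Band 2: 675 × 0.969 = 654
Band 3: 417 × 0.958 = 399
Band 4: 732 × 0.972 = 712
Band 5: 999 × 0.964 + 1945 × 0.604 = 963 + 1175 = 2138
Net migration: Band 1 + 145 → 436; Band 2 − 145 → 509; Band 3 − 140 → 259; Band 4 − 70 → 642; Band 5 − 145 → 1993
Population now: 0–19=436, 20–39=509, 40–59=259, 60–79=642, 80+=1993
[period 3]
Births: 509 × 0.326 = 166, 259 × 0.212 = 55 → total 221
Band 2: 436 × 0.969 = 422
Band 3: 509 × 0.958 = 488
Band 4: 259 × 0.972 = 252
Band 5: 642 × 0.964 + 1993 × 0.604 = 619 + 1204 = 1823
Net migration: Band 1 + 145 → 366; Band 2 − 145 → 277; Band 3 − 140 → 348; Band 4 − 70 → 182; Band 5 − 145 → 1678
Population now: 0–19=366, 20–39=277, 40–59=348, 60–79=182, 80+=1678
[period 4]
Births: 277 × 0.326 = 90, 348 × 0.212 = 74 → total 164
Band 2: 366 × 0.969 = 355
Band 3: 277 × 0.958 = 265
Band 4: 348 × 0.972 = 338
Band 5: 182 × 0.964 + 1678 × 0.604 = 175 + 1014 = 1189
Net migration: Band 1 + 145 → 309; Band 2 − 145 → 210; Band 3 − 140 → 125; Band 4 − 70 → 268; Band 5 − 145 → 1044
Population now: 0–19=309, 20–39=210, 40–59=125, 60–79=268, 80+=1044
Total: 5520 → 1956; change = -3564; percentage change = -64.6%

-64.6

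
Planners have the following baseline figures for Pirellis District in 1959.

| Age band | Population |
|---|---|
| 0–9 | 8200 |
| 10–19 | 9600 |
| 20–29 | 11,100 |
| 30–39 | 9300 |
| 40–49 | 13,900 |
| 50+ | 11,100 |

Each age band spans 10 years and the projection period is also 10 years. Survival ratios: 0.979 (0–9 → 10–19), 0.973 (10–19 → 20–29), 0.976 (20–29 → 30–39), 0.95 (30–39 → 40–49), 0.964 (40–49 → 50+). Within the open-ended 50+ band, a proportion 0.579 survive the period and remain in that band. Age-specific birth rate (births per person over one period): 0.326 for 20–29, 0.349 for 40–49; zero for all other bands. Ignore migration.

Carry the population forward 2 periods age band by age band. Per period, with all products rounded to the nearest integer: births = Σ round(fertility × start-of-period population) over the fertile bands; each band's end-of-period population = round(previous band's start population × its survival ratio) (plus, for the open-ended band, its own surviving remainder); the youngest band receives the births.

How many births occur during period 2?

6128

Period 1.
Births: 11100 × 0.326 = 3619  |  13900 × 0.349 = 4851 → total 8470
10–19: 8200 × 0.979 = 8028
20–29: 9600 × 0.973 = 9341
30–39: 11100 × 0.976 = 10834
40–49: 9300 × 0.95 = 8835
50+: 13900 × 0.964 + 11100 × 0.579 = 13400 + 6427 = 19827
Population now: 0–9=8470, 10–19=8028, 20–29=9341, 30–39=10834, 40–49=8835, 50+=19827
Period 2.
Births: 9341 × 0.326 = 3045  |  8835 × 0.349 = 3083 → total 6128
10–19: 8470 × 0.979 = 8292
20–29: 8028 × 0.973 = 7811
30–39: 9341 × 0.976 = 9117
40–49: 10834 × 0.95 = 10292
50+: 8835 × 0.964 + 19827 × 0.579 = 8517 + 11480 = 19997
Population now: 0–9=6128, 10–19=8292, 20–29=7811, 30–39=9117, 40–49=10292, 50+=19997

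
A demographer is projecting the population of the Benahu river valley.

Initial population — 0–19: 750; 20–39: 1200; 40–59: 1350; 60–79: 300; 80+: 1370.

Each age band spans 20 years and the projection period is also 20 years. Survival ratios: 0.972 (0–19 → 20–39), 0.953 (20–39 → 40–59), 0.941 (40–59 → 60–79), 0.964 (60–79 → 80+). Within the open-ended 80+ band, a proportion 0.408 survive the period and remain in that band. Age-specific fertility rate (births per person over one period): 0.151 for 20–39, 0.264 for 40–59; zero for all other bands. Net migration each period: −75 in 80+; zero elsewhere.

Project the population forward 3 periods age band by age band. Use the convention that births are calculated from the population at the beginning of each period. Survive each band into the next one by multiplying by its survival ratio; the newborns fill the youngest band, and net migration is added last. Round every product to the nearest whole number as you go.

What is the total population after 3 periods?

After projecting period 1:
Births: 1200 * 0.151 = 181  |  1350 * 0.264 = 356 ⇒ total 537
20–39: 750 * 0.972 = 729
40–59: 1200 * 0.953 = 1144
60–79: 1350 * 0.941 = 1270
80+: 300 * 0.964 + 1370 * 0.408 = 289 + 559 = 848
Net migration: 80+ − 75 → 773
→ [537, 729, 1144, 1270, 773]
After projecting period 2:
Births: 729 * 0.151 = 110  |  1144 * 0.264 = 302 ⇒ total 412
20–39: 537 * 0.972 = 522
40–59: 729 * 0.953 = 695
60–79: 1144 * 0.941 = 1077
80+: 1270 * 0.964 + 773 * 0.408 = 1224 + 315 = 1539
Net migration: 80+ − 75 → 1464
→ [412, 522, 695, 1077, 1464]
After projecting period 3:
Births: 522 * 0.151 = 79  |  695 * 0.264 = 183 ⇒ total 262
20–39: 412 * 0.972 = 400
40–59: 522 * 0.953 = 497
60–79: 695 * 0.941 = 654
80+: 1077 * 0.964 + 1464 * 0.408 = 1038 + 597 = 1635
Net migration: 80+ − 75 → 1560
→ [262, 400, 497, 654, 1560]
Total after period 3: 262 + 400 + 497 + 654 + 1560 = 3373

3373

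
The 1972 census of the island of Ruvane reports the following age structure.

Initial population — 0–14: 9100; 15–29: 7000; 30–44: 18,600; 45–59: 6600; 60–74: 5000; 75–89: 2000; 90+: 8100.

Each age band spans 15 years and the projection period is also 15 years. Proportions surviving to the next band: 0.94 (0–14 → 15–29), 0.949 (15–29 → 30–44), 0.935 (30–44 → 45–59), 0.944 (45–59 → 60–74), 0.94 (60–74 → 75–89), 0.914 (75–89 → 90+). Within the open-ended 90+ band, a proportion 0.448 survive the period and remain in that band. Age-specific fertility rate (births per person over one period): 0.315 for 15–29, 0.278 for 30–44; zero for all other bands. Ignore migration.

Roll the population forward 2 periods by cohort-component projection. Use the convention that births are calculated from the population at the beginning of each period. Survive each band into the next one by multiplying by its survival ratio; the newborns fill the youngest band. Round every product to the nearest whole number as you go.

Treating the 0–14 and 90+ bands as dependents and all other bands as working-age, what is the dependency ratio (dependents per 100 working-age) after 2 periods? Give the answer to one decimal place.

Call the groups 1 to 7, youngest first.
— Period 1 —
Births: 7000 * 0.315 = 2205 ; 18600 * 0.278 = 5171 ⇒ total 7376
Group 2: 9100 * 0.94 = 8554
Group 3: 7000 * 0.949 = 6643
Group 4: 18600 * 0.935 = 17391
Group 5: 6600 * 0.944 = 6230
Group 6: 5000 * 0.94 = 4700
Group 7: 2000 * 0.914 + 8100 * 0.448 = 1828 + 3629 = 5457
→ [7376, 8554, 6643, 17391, 6230, 4700, 5457]
— Period 2 —
Births: 8554 * 0.315 = 2695 ; 6643 * 0.278 = 1847 ⇒ total 4542
Group 2: 7376 * 0.94 = 6933
Group 3: 8554 * 0.949 = 8118
Group 4: 6643 * 0.935 = 6211
Group 5: 17391 * 0.944 = 16417
Group 6: 6230 * 0.94 = 5856
Group 7: 4700 * 0.914 + 5457 * 0.448 = 4296 + 2445 = 6741
→ [4542, 6933, 8118, 6211, 16417, 5856, 6741]
Dependents (band 0–14 + band 90+) = 4542 + 6741 = 11283; working-age = 43535; ratio = 11283/43535 × 100 = 25.9

25.9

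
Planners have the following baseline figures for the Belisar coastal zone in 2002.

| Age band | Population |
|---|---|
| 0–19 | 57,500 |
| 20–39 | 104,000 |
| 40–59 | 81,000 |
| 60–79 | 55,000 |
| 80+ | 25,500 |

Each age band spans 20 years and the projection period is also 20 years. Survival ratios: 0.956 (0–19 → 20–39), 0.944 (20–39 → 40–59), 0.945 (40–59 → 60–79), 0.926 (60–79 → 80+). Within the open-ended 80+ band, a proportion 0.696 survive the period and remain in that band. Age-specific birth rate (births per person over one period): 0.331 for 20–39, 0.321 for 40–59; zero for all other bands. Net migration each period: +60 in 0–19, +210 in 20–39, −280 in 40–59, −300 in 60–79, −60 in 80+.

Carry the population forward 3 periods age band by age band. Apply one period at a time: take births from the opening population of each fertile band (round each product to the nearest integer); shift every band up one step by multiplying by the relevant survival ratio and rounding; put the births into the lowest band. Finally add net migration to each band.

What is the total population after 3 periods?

354500

(Bands numbered youngest = 1 to oldest = 5.)
Period 1.
Births: 104000 * 0.331 = 34424  |  81000 * 0.321 = 26001 → 60425
Band 2: 57500 * 0.956 = 54970
Band 3: 104000 * 0.944 = 98176
Band 4: 81000 * 0.945 = 76545
Band 5: 55000 * 0.926 + 25500 * 0.696 = 50930 + 17748 = 68678
Net migration: Band 1 + 60 → 60485; Band 2 + 210 → 55180; Band 3 − 280 → 97896; Band 4 − 300 → 76245; Band 5 − 60 → 68618
End of period: [60485, 55180, 97896, 76245, 68618]
Period 2.
Births: 55180 * 0.331 = 18265  |  97896 * 0.321 = 31425 → 49690
Band 2: 60485 * 0.956 = 57824
Band 3: 55180 * 0.944 = 52090
Band 4: 97896 * 0.945 = 92512
Band 5: 76245 * 0.926 + 68618 * 0.696 = 70603 + 47758 = 118361
Net migration: Band 1 + 60 → 49750; Band 2 + 210 → 58034; Band 3 − 280 → 51810; Band 4 − 300 → 92212; Band 5 − 60 → 118301
End of period: [49750, 58034, 51810, 92212, 118301]
Period 3.
Births: 58034 * 0.331 = 19209  |  51810 * 0.321 = 16631 → 35840
Band 2: 49750 * 0.956 = 47561
Band 3: 58034 * 0.944 = 54784
Band 4: 51810 * 0.945 = 48960
Band 5: 92212 * 0.926 + 118301 * 0.696 = 85388 + 82337 = 167725
Net migration: Band 1 + 60 → 35900; Band 2 + 210 → 47771; Band 3 − 280 → 54504; Band 4 − 300 → 48660; Band 5 − 60 → 167665
End of period: [35900, 47771, 54504, 48660, 167665]
Total after period 3: 35900 + 47771 + 54504 + 48660 + 167665 = 354500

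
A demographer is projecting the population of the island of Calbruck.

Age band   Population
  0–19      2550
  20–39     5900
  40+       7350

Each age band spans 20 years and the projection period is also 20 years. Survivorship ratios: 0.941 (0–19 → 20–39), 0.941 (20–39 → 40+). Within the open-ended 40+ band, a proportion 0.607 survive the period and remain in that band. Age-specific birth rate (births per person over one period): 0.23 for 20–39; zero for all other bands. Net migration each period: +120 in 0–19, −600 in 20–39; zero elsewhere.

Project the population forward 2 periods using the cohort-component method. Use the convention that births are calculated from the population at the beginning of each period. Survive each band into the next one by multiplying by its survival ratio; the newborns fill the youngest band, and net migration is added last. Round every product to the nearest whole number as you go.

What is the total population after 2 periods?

Call the groups 1 to 3, youngest first.
Period 1:
Births: 5900 * 0.23 = 1357
Group 2: 2550 * 0.941 = 2400
Group 3: 5900 * 0.941 + 7350 * 0.607 = 5552 + 4461 = 10013
Net migration: Group 1 + 120 → 1477; Group 2 − 600 → 1800
End of period: [1477, 1800, 10013]
Period 2:
Births: 1800 * 0.23 = 414
Group 2: 1477 * 0.941 = 1390
Group 3: 1800 * 0.941 + 10013 * 0.607 = 1694 + 6078 = 7772
Net migration: Group 1 + 120 → 534; Group 2 − 600 → 790
End of period: [534, 790, 7772]
Total after period 2: 534 + 790 + 7772 = 9096

9096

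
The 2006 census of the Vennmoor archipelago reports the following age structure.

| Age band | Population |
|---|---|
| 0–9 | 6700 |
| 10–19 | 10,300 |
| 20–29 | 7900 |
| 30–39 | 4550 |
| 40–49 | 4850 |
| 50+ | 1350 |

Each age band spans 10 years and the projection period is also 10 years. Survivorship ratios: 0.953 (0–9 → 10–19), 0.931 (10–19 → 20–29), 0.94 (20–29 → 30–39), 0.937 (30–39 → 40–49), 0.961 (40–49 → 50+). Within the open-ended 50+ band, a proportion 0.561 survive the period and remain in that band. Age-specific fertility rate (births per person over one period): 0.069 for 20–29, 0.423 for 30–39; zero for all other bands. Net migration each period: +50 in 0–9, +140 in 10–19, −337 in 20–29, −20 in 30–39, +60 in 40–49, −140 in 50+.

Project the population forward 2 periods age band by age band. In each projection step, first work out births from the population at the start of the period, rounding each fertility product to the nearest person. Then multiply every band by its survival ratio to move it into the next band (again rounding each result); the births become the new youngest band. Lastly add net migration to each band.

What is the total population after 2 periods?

34752

(Groups numbered youngest = 1 to oldest = 6.)
After projecting period 1:
Births: 7900 × 0.069 = 545, 4550 × 0.423 = 1925 → total 2470
Group 2: 6700 × 0.953 = 6385
Group 3: 10300 × 0.931 = 9589
Group 4: 7900 × 0.94 = 7426
Group 5: 4550 × 0.937 = 4263
Group 6: 4850 × 0.961 + 1350 × 0.561 = 4661 + 757 = 5418
Net migration: Group 1 + 50 → 2520; Group 2 + 140 → 6525; Group 3 − 337 → 9252; Group 4 − 20 → 7406; Group 5 + 60 → 4323; Group 6 − 140 → 5278
Giving 2520 / 6525 / 9252 / 7406 / 4323 / 5278.
After projecting period 2:
Births: 9252 × 0.069 = 638, 7406 × 0.423 = 3133 → total 3771
Group 2: 2520 × 0.953 = 2402
Group 3: 6525 × 0.931 = 6075
Group 4: 9252 × 0.94 = 8697
Group 5: 7406 × 0.937 = 6939
Group 6: 4323 × 0.961 + 5278 × 0.561 = 4154 + 2961 = 7115
Net migration: Group 1 + 50 → 3821; Group 2 + 140 → 2542; Group 3 − 337 → 5738; Group 4 − 20 → 8677; Group 5 + 60 → 6999; Group 6 − 140 → 6975
Giving 3821 / 2542 / 5738 / 8677 / 6999 / 6975.
Total after period 2: 3821 + 2542 + 5738 + 8677 + 6999 + 6975 = 34752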